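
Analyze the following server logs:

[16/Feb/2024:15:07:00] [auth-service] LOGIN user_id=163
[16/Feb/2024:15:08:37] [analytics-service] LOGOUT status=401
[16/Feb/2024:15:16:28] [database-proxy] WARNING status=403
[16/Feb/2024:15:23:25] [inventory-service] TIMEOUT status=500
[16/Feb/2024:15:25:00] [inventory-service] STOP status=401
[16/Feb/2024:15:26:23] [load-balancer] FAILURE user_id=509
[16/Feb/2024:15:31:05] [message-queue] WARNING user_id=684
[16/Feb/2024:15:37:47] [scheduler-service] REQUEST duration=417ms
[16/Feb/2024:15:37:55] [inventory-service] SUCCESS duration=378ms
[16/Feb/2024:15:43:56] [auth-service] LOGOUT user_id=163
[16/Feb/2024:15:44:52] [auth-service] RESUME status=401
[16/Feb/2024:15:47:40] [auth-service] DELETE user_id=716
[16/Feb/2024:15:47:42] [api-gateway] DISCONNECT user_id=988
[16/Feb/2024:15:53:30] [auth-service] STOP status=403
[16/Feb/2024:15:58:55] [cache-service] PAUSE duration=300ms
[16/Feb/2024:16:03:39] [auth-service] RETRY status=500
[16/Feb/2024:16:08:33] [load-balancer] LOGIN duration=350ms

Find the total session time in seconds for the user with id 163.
2216

To calculate session duration:

1. Find LOGIN event for user_id=163: 16/Feb/2024:15:07:00
2. Find LOGOUT event for user_id=163: 16/Feb/2024:15:43:56
3. Session duration: 16/Feb/2024:15:43:56 - 16/Feb/2024:15:07:00 = 2216 seconds (36 minutes)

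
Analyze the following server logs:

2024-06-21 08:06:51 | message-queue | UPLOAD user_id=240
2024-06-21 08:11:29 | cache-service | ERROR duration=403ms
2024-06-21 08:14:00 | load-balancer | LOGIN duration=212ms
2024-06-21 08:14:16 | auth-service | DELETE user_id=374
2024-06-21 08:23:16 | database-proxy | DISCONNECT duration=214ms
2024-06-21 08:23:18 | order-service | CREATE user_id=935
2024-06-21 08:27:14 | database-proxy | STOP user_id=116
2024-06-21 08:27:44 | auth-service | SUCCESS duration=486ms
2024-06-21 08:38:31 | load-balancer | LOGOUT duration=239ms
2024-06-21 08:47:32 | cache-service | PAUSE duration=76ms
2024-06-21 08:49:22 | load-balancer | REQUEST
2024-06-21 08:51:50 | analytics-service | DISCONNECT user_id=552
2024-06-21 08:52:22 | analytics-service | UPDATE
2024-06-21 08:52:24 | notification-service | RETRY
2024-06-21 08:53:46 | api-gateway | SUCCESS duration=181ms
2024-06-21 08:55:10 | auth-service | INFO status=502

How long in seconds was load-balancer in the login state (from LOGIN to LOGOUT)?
1471

To calculate state duration:

1. Find LOGIN event for load-balancer: 2024-06-21 08:14:00
2. Find LOGOUT event for load-balancer: 2024-06-21 08:38:31
3. Calculate duration: 2024-06-21 08:38:31 - 2024-06-21 08:14:00 = 1471 seconds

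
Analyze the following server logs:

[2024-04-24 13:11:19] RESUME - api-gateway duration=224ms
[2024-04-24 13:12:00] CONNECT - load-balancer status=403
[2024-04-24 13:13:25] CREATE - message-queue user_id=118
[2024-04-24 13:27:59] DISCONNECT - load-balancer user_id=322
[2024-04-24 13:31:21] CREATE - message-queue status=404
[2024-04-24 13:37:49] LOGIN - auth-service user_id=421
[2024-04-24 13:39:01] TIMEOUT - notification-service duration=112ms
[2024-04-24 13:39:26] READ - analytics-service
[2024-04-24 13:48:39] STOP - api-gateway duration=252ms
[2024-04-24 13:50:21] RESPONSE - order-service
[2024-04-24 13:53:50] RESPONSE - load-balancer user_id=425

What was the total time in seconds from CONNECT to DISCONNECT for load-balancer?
959

To calculate state duration:

1. Find CONNECT event for load-balancer: 2024-04-24 13:12:00
2. Find DISCONNECT event for load-balancer: 2024-04-24 13:27:59
3. Calculate duration: 2024-04-24 13:27:59 - 2024-04-24 13:12:00 = 959 seconds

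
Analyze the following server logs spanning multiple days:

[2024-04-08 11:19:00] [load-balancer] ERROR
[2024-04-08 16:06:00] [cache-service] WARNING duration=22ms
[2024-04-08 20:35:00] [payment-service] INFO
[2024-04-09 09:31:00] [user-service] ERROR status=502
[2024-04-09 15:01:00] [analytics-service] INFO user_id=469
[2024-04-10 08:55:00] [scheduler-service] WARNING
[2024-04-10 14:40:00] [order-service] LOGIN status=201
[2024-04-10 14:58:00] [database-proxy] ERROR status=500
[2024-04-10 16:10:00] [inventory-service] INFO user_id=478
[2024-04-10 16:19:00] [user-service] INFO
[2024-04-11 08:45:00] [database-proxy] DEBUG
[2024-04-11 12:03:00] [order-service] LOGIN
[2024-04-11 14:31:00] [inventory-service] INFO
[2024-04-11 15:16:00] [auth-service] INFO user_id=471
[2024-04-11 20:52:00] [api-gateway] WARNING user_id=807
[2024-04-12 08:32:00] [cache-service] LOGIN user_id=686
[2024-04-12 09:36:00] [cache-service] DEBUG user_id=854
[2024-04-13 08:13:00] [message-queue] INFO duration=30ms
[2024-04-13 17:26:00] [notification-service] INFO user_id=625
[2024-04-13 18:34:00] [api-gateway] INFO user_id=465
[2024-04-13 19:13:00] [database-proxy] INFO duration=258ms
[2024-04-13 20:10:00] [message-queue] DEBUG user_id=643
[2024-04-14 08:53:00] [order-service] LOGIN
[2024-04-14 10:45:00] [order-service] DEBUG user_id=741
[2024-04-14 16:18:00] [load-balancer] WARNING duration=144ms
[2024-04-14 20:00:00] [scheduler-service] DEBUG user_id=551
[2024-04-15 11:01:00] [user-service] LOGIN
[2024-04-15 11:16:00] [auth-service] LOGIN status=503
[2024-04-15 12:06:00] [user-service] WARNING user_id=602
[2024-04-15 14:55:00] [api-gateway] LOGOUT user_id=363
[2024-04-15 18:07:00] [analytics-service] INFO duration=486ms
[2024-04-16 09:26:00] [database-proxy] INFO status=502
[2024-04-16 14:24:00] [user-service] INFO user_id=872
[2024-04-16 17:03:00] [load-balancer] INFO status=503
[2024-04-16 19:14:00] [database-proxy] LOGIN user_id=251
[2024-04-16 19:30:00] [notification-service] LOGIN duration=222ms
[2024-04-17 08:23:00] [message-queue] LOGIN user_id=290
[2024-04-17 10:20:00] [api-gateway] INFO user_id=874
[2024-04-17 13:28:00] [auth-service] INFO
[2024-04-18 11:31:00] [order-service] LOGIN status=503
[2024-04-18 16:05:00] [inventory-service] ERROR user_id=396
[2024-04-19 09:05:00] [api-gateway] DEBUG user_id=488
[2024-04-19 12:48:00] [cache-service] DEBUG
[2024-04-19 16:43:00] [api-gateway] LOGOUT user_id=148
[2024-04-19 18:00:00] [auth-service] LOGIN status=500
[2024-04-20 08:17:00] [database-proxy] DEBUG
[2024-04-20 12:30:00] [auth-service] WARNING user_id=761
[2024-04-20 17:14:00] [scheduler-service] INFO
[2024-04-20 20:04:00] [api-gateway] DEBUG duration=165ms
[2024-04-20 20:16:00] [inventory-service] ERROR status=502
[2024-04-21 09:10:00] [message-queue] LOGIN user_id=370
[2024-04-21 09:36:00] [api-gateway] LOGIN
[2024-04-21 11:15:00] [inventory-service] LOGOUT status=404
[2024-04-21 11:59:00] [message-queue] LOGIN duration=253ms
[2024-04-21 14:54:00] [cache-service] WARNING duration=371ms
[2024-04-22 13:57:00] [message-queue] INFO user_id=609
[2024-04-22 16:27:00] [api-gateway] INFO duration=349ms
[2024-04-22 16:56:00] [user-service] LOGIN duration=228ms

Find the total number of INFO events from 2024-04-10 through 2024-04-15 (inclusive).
9

To filter by date range:

1. Date range: 2024-04-10 through 2024-04-15, both dates inclusive
2. Filter for INFO events whose date falls in this range
3. Count matching events: 9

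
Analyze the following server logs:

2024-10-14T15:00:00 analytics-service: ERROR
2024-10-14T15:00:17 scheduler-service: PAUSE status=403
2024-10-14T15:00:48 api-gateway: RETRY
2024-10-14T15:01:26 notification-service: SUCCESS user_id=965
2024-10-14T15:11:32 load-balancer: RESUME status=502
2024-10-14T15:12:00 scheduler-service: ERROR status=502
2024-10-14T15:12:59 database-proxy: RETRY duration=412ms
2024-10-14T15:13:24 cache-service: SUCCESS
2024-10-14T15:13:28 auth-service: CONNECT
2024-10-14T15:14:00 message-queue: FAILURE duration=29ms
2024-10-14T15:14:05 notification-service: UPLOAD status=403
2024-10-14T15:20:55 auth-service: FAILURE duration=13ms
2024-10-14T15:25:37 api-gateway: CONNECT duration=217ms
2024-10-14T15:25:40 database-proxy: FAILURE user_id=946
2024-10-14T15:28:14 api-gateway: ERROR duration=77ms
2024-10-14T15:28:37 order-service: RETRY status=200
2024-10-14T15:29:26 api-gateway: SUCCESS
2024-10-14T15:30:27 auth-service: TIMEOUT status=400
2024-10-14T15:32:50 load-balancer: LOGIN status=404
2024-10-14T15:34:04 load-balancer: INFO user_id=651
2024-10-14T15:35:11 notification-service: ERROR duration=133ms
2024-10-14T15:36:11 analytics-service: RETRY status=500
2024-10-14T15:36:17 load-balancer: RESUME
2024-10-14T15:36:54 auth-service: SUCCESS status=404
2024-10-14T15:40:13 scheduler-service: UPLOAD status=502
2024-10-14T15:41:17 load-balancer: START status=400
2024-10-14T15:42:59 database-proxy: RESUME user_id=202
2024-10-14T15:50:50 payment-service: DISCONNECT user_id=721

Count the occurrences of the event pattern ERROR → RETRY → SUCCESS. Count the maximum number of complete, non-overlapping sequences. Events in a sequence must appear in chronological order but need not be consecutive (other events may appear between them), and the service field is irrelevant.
4

To count sequences:

1. Look for pattern: ERROR → RETRY → SUCCESS
2. Greedily scan the log in chronological order, matching each sequence element in turn (ignoring service)
3. Each time the full pattern completes, increment the count and restart matching from the next event
4. Complete non-overlapping sequences found: 4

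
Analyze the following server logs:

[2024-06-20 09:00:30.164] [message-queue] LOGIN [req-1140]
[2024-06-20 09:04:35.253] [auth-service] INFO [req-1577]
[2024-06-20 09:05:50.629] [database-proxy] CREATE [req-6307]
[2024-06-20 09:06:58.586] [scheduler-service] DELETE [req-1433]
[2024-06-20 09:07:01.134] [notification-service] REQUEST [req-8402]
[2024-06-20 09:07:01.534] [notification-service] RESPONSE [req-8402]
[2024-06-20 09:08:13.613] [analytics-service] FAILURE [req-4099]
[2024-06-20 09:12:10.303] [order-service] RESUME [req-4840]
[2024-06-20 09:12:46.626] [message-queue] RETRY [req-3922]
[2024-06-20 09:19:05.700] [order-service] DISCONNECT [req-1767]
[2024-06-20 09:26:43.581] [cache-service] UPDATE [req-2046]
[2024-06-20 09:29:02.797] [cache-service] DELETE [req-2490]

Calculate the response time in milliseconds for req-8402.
400

To calculate latency:

1. Find REQUEST with id req-8402: 2024-06-20 09:07:01.134
2. Find RESPONSE with id req-8402: 2024-06-20 09:07:01.534
3. Latency: 2024-06-20 09:07:01.534 - 2024-06-20 09:07:01.134 = 400ms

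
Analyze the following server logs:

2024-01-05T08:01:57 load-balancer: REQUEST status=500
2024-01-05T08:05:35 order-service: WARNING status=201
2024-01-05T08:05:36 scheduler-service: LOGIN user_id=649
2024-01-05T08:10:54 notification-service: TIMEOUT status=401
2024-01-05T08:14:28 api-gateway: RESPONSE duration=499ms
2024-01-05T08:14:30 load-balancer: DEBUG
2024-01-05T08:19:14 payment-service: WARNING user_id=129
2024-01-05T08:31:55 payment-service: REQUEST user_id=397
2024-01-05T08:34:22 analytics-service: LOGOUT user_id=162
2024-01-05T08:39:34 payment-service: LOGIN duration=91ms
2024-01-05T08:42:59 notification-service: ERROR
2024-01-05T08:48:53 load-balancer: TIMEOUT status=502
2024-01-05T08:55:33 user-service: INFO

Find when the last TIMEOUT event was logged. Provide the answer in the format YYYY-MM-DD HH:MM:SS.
2024-01-05 08:48:53

To find the last event:

1. Filter for all TIMEOUT events
2. Sort by timestamp
3. Select the last one
4. Timestamp: 2024-01-05 08:48:53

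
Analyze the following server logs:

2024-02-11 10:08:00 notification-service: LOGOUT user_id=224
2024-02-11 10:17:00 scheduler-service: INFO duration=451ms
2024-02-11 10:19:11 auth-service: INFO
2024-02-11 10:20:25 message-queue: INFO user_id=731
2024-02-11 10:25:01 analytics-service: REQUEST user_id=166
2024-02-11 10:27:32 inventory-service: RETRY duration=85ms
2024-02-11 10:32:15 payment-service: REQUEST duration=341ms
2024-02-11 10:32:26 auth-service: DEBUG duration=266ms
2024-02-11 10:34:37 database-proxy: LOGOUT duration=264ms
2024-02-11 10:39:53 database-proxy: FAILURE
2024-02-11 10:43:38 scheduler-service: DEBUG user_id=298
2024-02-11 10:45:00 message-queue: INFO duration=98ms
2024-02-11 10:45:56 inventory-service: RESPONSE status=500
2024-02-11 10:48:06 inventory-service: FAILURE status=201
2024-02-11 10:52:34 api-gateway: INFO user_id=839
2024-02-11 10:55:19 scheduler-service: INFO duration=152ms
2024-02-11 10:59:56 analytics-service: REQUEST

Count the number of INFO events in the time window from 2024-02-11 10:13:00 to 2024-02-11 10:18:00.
1

To count events in the time window:

1. Window boundaries: 2024-02-11 10:13:00 to 2024-02-11 10:18:00
2. Filter for INFO events within this window
3. Count matching events: 1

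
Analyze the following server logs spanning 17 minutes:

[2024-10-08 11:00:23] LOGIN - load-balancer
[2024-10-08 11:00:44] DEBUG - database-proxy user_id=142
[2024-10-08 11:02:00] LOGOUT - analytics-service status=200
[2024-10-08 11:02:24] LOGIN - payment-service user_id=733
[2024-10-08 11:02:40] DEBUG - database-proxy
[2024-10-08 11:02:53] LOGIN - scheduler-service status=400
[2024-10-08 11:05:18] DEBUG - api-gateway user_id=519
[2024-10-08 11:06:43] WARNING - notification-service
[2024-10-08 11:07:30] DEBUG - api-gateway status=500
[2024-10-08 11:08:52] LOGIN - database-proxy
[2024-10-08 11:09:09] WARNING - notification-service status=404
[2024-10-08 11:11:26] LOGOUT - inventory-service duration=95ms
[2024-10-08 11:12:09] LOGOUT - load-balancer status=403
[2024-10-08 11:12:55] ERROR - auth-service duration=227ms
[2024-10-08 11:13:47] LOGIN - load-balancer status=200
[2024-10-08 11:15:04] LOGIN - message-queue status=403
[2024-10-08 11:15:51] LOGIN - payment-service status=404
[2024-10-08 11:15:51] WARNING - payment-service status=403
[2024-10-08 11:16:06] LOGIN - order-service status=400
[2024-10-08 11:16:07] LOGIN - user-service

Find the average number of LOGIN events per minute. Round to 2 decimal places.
0.53

To calculate the rate:

1. Count total LOGIN events: 9
2. Total time period: 17 minutes
3. Rate = 9 / 17 = 0.53 events per minute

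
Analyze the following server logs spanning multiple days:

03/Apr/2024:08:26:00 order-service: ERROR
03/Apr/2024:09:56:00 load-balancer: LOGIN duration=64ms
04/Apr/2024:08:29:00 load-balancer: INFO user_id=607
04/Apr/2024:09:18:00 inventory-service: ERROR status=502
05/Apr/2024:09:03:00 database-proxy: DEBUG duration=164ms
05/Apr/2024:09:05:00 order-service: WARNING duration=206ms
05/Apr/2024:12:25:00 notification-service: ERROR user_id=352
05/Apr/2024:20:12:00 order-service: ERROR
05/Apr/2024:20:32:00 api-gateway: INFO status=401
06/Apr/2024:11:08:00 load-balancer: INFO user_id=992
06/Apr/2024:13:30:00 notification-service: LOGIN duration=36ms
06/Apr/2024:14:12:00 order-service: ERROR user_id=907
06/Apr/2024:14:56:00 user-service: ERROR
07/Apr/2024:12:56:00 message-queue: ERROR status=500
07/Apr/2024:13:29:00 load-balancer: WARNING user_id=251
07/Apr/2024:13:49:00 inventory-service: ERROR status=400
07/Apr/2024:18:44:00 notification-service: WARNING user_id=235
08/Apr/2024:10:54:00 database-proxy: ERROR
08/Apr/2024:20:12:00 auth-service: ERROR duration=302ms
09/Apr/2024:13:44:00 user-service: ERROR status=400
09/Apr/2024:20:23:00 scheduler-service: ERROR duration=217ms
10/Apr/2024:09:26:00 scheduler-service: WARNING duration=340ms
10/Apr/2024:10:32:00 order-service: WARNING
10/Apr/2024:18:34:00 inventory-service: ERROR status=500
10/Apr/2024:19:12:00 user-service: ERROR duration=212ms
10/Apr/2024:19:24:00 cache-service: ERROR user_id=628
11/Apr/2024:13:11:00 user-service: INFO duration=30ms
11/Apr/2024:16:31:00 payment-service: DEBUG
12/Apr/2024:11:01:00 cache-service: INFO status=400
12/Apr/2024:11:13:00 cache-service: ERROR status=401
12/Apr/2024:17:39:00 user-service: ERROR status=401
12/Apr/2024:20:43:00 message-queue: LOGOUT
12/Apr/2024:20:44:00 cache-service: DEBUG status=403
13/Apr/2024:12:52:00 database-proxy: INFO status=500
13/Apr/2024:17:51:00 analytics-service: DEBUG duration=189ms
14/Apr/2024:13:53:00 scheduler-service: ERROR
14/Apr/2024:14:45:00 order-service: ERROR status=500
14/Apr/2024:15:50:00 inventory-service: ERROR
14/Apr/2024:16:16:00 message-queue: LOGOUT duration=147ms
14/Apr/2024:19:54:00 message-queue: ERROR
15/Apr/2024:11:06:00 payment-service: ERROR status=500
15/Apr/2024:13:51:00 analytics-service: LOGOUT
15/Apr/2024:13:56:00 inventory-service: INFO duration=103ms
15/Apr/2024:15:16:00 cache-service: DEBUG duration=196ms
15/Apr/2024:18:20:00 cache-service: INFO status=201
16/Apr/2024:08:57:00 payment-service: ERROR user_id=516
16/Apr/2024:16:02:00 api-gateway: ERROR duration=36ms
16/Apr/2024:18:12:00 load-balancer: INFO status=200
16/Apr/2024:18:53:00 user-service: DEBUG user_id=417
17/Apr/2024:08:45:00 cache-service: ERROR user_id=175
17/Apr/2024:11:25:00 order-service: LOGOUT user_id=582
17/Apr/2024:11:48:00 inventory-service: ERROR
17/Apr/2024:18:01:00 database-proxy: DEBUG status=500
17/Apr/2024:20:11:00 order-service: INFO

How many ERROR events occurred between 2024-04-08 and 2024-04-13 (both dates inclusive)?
9

To filter by date range:

1. Date range: 2024-04-08 through 2024-04-13, both dates inclusive
2. Filter for ERROR events whose date falls in this range
3. Count matching events: 9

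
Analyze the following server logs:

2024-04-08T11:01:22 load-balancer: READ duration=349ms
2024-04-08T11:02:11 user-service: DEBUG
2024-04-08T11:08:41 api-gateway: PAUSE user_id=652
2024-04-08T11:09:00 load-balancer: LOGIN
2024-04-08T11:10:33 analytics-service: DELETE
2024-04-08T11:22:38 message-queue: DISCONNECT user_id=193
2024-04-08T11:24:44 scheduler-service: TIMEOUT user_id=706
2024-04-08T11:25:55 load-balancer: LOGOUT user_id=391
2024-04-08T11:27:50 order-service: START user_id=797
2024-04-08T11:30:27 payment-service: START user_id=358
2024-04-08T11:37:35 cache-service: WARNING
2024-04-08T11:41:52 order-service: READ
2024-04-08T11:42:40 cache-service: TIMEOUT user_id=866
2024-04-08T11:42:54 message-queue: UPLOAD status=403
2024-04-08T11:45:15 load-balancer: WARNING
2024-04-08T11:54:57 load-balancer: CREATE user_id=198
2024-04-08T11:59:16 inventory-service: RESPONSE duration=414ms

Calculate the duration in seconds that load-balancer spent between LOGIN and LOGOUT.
1015

To calculate state duration:

1. Find LOGIN event for load-balancer: 2024-04-08T11:09:00
2. Find LOGOUT event for load-balancer: 2024-04-08T11:25:55
3. Calculate duration: 2024-04-08T11:25:55 - 2024-04-08T11:09:00 = 1015 seconds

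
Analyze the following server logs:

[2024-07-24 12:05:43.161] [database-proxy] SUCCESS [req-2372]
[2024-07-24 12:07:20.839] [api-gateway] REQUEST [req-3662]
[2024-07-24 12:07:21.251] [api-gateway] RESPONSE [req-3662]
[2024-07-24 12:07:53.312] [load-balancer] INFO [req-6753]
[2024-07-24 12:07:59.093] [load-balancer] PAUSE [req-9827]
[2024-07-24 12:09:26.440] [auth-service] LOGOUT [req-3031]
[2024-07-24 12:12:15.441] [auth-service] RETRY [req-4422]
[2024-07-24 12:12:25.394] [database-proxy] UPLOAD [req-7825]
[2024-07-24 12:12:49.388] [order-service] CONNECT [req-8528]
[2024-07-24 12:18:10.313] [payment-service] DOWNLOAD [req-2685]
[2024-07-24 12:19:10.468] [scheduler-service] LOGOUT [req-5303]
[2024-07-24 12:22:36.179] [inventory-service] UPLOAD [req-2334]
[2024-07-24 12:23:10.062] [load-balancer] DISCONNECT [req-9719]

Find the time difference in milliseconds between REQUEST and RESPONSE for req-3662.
412

To calculate latency:

1. Find REQUEST with id req-3662: 2024-07-24 12:07:20.839
2. Find RESPONSE with id req-3662: 2024-07-24 12:07:21.251
3. Latency: 2024-07-24 12:07:21.251 - 2024-07-24 12:07:20.839 = 412ms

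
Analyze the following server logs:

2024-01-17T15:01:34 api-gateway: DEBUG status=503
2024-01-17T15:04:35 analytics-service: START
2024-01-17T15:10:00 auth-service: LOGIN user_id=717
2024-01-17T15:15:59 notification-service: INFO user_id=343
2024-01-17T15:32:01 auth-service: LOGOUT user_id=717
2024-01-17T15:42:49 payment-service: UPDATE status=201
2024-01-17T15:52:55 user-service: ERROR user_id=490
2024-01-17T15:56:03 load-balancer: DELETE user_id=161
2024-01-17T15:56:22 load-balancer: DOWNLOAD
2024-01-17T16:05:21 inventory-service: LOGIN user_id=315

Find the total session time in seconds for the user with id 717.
1321

To calculate session duration:

1. Find LOGIN event for user_id=717: 2024-01-17T15:10:00
2. Find LOGOUT event for user_id=717: 2024-01-17T15:32:01
3. Session duration: 2024-01-17T15:32:01 - 2024-01-17T15:10:00 = 1321 seconds (22 minutes)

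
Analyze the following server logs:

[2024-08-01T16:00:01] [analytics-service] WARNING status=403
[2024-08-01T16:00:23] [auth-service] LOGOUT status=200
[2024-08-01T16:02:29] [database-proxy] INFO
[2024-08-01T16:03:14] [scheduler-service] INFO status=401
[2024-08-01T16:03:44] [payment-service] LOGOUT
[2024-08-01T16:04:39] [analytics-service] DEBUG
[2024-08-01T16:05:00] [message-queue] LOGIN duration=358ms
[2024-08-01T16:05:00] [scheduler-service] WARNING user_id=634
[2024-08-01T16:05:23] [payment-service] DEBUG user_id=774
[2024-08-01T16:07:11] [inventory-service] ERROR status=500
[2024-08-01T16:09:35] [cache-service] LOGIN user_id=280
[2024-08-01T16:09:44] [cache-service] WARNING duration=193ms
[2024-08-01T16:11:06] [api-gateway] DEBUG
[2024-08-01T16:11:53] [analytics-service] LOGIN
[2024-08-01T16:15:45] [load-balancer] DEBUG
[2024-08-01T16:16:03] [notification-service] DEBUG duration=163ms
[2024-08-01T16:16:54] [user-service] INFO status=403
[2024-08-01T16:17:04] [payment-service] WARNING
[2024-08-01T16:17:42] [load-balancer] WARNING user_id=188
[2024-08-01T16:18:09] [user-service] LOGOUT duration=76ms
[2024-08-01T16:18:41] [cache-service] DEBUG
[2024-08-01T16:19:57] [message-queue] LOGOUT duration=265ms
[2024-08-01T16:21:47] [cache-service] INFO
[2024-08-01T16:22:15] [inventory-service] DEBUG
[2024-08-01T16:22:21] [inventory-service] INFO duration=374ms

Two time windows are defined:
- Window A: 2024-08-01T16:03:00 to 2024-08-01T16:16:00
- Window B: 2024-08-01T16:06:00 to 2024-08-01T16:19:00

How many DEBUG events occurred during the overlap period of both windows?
2

To find overlap events:

1. Window A: 2024-08-01T16:03:00 to 2024-08-01T16:16:00
2. Window B: 2024-08-01T16:06:00 to 2024-08-01T16:19:00
3. Overlap period: 2024-08-01T16:06:00 to 2024-08-01T16:16:00
4. Count DEBUG events in overlap: 2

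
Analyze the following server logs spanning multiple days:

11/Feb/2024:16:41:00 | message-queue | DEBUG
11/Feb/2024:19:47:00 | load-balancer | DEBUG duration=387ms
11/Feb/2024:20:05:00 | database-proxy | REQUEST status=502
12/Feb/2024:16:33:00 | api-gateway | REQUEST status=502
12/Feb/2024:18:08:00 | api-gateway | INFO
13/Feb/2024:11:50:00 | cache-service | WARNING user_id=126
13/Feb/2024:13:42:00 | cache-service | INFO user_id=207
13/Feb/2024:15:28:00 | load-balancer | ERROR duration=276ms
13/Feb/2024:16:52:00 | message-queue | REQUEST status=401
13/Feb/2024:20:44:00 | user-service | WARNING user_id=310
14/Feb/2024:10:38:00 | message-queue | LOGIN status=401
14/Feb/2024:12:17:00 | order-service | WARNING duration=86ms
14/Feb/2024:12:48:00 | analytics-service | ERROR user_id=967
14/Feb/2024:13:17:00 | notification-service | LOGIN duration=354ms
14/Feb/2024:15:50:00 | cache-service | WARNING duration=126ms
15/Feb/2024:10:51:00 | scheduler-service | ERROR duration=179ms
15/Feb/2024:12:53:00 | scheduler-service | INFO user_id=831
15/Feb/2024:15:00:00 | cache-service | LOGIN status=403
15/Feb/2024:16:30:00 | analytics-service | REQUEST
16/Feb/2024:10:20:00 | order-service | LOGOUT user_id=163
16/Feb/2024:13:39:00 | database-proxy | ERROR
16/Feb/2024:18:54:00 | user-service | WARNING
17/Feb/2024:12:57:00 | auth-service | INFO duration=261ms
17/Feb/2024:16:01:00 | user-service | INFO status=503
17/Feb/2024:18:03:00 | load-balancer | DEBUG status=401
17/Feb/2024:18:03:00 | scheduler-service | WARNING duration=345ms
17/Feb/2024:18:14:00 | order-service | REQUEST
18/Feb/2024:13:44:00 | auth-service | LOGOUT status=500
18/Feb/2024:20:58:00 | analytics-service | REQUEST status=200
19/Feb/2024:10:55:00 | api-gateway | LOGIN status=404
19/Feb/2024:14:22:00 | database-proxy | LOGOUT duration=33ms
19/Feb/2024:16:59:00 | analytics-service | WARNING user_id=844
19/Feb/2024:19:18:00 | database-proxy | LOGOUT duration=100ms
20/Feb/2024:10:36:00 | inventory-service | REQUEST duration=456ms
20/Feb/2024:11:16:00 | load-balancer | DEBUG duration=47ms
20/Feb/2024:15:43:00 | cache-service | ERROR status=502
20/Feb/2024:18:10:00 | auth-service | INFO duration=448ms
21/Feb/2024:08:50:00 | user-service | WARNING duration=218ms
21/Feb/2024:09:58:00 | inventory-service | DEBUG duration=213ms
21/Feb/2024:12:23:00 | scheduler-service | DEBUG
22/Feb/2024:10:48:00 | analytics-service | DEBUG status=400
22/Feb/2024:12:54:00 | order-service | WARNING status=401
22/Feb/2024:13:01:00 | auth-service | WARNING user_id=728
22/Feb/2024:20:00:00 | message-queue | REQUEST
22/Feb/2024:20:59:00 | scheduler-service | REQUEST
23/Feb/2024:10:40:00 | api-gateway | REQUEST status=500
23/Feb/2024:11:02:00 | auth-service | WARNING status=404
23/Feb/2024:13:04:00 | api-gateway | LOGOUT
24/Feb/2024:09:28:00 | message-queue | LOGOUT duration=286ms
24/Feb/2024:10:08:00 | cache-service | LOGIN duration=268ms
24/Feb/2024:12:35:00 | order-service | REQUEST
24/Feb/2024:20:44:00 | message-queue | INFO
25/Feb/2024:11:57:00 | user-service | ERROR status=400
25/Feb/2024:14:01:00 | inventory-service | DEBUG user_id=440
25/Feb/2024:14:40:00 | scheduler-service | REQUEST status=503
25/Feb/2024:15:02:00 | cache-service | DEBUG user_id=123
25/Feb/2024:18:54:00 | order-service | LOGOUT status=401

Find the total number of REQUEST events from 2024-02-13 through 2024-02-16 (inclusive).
2

To filter by date range:

1. Date range: 2024-02-13 through 2024-02-16, both dates inclusive
2. Filter for REQUEST events whose date falls in this range
3. Count matching events: 2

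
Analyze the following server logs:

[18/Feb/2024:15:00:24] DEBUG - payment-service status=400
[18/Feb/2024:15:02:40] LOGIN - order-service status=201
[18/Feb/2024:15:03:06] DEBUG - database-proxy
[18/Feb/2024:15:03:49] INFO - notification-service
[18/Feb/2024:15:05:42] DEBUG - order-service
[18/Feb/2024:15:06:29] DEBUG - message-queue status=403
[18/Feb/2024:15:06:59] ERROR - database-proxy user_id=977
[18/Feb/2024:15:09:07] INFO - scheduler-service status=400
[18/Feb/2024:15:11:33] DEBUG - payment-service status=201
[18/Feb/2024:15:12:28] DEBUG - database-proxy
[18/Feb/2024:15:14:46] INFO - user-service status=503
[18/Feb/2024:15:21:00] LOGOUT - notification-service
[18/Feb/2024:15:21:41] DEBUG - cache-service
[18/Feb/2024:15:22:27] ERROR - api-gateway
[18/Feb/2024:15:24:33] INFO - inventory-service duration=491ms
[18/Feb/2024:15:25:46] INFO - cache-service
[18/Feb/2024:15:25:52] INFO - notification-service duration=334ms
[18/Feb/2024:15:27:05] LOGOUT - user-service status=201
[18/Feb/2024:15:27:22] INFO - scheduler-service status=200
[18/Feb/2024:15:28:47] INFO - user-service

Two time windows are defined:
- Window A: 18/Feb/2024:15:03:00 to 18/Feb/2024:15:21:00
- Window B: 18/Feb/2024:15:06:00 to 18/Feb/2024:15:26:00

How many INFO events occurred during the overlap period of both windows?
2

To find overlap events:

1. Window A: 18/Feb/2024:15:03:00 to 18/Feb/2024:15:21:00
2. Window B: 18/Feb/2024:15:06:00 to 18/Feb/2024:15:26:00
3. Overlap period: 18/Feb/2024:15:06:00 to 18/Feb/2024:15:21:00
4. Count INFO events in overlap: 2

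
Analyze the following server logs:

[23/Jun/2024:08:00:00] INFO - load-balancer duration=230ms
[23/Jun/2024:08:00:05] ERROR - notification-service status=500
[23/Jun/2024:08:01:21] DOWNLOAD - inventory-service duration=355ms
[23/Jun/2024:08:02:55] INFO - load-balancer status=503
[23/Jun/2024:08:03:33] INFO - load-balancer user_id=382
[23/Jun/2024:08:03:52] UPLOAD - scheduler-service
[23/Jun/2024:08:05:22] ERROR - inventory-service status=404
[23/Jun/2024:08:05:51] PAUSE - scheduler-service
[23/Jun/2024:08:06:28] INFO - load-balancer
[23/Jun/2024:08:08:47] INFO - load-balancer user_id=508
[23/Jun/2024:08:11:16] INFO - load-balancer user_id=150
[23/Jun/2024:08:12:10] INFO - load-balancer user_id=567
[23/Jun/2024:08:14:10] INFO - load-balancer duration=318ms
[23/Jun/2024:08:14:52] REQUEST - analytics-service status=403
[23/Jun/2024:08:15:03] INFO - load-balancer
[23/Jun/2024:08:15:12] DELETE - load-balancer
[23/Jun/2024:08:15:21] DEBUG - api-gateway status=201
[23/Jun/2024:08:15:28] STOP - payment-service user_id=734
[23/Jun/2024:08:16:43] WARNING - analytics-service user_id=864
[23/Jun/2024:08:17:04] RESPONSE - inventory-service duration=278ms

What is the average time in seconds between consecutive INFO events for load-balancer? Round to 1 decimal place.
112.9

To calculate average interval:

1. Find all INFO events for load-balancer in order
2. Calculate time gaps between consecutive events
3. Compute mean of gaps: 903 / 8 = 112.9 seconds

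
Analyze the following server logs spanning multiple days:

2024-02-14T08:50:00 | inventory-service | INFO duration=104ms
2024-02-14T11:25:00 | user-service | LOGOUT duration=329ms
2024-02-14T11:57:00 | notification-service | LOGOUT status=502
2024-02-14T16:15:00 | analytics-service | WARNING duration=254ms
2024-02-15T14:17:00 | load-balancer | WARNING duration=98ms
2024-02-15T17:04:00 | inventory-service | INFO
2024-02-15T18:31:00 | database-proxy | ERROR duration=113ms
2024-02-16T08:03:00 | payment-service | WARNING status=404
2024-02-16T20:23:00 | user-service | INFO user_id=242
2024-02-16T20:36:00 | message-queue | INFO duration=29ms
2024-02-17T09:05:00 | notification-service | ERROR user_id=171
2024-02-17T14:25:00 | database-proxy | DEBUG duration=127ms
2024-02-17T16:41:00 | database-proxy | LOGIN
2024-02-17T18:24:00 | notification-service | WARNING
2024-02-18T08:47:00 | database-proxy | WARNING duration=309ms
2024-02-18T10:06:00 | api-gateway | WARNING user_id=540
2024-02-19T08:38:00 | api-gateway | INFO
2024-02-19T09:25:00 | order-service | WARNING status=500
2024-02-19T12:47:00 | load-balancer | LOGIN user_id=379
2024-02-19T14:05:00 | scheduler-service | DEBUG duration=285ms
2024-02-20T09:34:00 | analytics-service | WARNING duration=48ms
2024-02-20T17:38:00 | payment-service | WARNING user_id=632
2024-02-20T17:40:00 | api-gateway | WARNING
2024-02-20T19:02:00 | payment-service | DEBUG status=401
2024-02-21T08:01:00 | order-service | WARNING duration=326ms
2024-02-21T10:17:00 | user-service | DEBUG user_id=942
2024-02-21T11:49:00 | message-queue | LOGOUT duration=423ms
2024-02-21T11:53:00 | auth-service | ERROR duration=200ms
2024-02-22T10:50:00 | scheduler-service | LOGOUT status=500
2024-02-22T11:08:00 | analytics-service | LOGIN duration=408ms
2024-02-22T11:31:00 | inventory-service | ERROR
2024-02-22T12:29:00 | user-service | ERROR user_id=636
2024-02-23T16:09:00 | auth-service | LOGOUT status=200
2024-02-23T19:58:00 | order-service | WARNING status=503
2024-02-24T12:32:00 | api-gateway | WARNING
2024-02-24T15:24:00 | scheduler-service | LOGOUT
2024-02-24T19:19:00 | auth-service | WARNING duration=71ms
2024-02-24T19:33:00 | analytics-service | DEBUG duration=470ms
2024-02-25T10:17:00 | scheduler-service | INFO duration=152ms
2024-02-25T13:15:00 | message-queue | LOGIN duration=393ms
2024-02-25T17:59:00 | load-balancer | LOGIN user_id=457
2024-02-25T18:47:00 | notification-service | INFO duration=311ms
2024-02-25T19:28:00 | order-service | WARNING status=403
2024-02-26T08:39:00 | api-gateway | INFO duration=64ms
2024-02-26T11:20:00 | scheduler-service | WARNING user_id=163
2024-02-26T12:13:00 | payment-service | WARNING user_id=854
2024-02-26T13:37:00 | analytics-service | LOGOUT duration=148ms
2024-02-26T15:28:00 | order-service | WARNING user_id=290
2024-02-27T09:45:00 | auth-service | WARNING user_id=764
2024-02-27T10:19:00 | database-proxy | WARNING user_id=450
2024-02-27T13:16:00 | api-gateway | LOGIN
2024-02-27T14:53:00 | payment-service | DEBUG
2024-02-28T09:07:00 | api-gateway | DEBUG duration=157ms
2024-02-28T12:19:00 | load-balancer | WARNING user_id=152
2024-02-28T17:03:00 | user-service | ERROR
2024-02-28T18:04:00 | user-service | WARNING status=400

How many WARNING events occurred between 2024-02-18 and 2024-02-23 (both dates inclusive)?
8

To filter by date range:

1. Date range: 2024-02-18 through 2024-02-23, both dates inclusive
2. Filter for WARNING events whose date falls in this range
3. Count matching events: 8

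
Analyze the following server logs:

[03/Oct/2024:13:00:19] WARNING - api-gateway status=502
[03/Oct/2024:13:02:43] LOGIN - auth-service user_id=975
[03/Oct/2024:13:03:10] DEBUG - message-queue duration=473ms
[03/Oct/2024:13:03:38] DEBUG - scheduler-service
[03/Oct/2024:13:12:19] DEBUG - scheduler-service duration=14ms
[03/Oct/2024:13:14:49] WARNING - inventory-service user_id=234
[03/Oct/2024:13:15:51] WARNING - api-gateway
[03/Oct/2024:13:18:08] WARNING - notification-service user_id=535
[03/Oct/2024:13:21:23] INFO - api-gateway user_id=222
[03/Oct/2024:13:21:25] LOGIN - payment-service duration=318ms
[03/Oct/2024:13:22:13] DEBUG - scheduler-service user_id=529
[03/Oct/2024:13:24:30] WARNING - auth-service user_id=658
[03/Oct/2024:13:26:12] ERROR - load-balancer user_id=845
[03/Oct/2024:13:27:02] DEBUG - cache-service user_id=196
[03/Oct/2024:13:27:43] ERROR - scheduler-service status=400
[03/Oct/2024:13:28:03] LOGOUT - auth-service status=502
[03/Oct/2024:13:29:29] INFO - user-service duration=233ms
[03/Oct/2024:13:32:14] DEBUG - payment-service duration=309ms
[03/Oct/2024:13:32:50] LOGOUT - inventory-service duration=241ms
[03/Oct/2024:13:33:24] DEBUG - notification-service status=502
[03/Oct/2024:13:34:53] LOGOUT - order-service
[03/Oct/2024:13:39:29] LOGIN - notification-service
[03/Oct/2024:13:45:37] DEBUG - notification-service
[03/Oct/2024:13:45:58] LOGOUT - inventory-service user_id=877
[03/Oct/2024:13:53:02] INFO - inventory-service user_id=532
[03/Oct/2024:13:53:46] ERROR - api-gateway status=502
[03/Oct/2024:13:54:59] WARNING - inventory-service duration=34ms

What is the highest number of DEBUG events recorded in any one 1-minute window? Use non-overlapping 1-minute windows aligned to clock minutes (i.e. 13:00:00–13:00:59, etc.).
2

To find the burst window:

1. Divide the log period into non-overlapping 1-minute windows starting at 13:00
2. Count DEBUG events in each window
3. Find the window with maximum count
4. Maximum events in a window: 2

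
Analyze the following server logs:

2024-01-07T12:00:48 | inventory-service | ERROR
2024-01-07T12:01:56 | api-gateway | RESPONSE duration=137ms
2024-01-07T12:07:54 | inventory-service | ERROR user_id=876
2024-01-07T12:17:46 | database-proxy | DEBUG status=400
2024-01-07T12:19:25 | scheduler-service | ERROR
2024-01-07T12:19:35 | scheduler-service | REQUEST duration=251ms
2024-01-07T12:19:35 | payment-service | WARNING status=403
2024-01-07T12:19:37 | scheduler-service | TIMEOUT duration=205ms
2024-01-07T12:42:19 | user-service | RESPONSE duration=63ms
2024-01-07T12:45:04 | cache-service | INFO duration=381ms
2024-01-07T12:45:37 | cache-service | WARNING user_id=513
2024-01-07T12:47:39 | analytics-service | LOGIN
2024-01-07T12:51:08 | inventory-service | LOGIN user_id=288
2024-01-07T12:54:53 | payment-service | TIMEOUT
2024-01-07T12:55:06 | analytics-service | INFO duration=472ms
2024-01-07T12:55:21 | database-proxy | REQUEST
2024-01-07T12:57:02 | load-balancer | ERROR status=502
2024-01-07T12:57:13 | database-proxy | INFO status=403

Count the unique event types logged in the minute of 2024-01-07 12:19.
4

To count unique event types:

1. Filter events in the minute starting at 2024-01-07 12:19
2. Extract event types from matching entries
3. Count unique types: 4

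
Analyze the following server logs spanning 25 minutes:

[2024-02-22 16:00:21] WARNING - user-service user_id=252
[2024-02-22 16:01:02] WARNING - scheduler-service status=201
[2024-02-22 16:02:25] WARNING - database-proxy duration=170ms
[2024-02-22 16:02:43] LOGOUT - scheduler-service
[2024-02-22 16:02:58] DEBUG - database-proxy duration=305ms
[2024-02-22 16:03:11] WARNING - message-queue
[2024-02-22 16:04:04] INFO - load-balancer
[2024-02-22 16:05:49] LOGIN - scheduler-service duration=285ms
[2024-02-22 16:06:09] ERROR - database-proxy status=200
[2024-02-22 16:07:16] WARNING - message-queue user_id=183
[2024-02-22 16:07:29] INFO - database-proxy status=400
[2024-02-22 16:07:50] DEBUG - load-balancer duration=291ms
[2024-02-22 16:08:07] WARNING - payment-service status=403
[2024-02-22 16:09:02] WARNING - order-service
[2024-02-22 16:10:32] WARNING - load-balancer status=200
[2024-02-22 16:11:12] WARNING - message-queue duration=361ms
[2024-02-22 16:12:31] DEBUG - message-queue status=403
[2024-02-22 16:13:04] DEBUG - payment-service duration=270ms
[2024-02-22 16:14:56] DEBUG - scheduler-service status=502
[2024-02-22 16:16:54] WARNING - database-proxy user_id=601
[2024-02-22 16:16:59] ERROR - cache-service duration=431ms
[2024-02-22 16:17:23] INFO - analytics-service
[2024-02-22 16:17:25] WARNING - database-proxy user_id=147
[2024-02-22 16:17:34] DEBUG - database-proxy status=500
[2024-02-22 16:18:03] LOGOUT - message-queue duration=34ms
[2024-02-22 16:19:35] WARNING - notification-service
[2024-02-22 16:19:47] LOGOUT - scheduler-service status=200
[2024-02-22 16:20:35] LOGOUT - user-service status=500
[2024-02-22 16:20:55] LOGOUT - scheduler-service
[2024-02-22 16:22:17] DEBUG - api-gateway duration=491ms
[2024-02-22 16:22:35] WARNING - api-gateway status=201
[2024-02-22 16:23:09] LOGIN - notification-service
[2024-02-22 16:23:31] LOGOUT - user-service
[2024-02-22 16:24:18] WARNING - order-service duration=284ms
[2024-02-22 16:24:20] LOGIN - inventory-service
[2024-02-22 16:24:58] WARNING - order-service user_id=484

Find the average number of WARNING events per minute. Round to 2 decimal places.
0.6

To calculate the rate:

1. Count total WARNING events: 15
2. Total time period: 25 minutes
3. Rate = 15 / 25 = 0.6 events per minute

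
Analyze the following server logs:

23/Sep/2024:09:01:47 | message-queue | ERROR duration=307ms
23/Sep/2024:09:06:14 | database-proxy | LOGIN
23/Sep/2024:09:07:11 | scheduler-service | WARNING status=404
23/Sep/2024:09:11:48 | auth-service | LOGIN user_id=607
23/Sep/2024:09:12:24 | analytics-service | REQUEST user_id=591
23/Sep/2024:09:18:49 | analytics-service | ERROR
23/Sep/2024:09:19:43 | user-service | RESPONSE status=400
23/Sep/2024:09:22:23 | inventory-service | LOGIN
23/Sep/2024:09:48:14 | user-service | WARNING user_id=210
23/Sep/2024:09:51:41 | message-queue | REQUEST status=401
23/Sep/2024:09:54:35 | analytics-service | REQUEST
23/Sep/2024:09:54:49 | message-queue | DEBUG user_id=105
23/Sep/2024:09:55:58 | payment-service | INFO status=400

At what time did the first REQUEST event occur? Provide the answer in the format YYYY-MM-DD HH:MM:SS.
2024-09-23 09:12:24

To find the first event:

1. Filter for all REQUEST events
2. Sort by timestamp
3. Select the first one
4. Timestamp: 2024-09-23 09:12:24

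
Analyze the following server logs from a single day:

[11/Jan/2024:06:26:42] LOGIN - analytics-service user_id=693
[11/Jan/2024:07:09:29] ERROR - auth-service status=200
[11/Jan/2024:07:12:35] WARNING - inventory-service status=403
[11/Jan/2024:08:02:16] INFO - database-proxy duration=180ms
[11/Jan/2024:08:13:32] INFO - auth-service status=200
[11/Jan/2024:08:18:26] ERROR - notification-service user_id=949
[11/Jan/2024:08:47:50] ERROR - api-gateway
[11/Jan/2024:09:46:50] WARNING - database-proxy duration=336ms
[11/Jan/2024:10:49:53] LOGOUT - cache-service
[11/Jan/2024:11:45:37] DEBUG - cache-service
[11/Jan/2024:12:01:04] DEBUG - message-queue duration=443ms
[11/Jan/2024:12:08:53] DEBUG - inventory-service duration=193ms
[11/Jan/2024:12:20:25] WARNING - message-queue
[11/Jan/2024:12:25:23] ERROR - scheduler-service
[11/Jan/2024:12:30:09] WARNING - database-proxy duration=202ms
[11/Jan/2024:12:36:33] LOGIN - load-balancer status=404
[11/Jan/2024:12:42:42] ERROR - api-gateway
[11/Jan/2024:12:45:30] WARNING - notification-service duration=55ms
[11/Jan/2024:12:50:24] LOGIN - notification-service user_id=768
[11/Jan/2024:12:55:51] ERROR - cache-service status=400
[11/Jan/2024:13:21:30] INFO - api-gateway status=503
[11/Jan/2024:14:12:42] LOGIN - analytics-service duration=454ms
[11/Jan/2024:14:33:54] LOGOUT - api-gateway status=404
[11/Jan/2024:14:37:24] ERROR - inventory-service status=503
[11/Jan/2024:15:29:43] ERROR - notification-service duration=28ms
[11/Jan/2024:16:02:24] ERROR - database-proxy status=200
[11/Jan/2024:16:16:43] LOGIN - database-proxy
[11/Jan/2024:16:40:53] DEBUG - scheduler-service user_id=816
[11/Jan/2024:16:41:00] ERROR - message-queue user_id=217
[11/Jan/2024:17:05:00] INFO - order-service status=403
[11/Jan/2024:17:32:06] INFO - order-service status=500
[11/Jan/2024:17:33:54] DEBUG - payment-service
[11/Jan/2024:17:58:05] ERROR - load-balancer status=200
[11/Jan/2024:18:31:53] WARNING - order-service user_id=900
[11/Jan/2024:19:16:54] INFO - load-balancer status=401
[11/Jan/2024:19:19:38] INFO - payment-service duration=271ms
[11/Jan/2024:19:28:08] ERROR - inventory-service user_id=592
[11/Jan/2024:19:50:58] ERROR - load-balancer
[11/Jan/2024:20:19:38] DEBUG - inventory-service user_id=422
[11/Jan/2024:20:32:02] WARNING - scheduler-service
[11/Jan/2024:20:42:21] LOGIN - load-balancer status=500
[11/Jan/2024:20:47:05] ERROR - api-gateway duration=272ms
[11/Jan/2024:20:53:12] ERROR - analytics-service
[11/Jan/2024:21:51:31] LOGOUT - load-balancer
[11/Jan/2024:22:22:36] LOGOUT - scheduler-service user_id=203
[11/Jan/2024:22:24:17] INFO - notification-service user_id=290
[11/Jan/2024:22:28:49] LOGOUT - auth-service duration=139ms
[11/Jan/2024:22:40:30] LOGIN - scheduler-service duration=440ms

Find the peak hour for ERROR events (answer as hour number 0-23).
12

To find the peak hour:

1. Group all ERROR events by hour
2. Count events in each hour
3. Find hour with maximum count
4. Peak hour: 12 (with 3 events)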